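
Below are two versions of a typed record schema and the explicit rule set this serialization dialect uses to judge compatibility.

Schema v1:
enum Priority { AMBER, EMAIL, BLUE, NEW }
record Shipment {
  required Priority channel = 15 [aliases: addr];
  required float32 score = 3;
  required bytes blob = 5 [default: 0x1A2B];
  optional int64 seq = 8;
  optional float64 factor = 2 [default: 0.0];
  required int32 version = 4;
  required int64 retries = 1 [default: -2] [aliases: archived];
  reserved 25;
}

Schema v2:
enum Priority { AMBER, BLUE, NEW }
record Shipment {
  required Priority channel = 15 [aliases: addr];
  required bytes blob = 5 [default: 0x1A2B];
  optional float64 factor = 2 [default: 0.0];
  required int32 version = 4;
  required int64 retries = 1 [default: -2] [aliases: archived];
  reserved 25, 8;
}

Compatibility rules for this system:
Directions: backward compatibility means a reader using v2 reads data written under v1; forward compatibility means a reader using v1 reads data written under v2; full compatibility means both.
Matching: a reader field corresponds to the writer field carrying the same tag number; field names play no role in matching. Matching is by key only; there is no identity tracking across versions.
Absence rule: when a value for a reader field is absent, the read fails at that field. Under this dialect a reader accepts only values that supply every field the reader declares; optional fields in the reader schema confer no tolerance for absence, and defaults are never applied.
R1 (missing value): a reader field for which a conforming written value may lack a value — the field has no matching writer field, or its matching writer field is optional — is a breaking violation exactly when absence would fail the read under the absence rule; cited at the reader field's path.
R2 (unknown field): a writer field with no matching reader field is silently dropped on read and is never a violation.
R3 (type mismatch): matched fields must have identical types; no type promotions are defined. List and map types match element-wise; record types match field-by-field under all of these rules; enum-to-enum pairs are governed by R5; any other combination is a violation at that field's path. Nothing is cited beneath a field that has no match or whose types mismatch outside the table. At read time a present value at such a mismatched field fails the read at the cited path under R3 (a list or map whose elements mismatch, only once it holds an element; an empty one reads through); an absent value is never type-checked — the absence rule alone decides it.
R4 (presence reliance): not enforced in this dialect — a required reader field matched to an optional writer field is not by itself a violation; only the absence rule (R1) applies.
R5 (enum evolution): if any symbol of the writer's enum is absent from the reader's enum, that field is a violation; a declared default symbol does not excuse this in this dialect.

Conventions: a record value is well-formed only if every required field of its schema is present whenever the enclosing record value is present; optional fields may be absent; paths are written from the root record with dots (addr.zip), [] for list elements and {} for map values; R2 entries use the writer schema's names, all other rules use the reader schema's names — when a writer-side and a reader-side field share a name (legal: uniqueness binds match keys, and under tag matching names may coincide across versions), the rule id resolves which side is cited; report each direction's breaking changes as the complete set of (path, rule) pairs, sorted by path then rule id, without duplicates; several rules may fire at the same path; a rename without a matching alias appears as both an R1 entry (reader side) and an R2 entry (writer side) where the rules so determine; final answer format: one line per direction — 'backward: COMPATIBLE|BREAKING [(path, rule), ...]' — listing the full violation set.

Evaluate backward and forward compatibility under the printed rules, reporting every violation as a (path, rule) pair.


arrows below run writer -> reader for Shipment
backward pass over Shipment, reader schema v2, writer schema v1:
  channel: paired with writer channel (Priority -> Priority; writer required)
  blob: paired with writer blob (bytes -> bytes; writer required)
  factor: paired with writer factor (float64 -> float64; writer optional)
  version: paired with writer version (int32 -> int32; writer required)
  retries: paired with writer retries (int64 -> int64; writer required)
  writer score: unknown to reader
  writer seq: unknown to reader
  breaking: (channel, R5)
  breaking: (factor, R1)
  => backward: BREAKING (2)
forward pass over Shipment, reader schema v1, writer schema v2:
  channel: paired with writer channel (Priority -> Priority; writer required)
  score has no writer counterpart
  blob: paired with writer blob (bytes -> bytes; writer required)
  seq has no writer counterpart
  factor: paired with writer factor (float64 -> float64; writer optional)
  version: paired with writer version (int32 -> int32; writer required)
  retries: paired with writer retries (int64 -> int64; writer required)
  breaking: (factor, R1)
  breaking: (score, R1)
  breaking: (seq, R1)
  => forward: BREAKING (3)

backward: BREAKING [(channel, R5), (factor, R1)]; forward: BREAKING [(factor, R1), (score, R1), (seq, R1)]


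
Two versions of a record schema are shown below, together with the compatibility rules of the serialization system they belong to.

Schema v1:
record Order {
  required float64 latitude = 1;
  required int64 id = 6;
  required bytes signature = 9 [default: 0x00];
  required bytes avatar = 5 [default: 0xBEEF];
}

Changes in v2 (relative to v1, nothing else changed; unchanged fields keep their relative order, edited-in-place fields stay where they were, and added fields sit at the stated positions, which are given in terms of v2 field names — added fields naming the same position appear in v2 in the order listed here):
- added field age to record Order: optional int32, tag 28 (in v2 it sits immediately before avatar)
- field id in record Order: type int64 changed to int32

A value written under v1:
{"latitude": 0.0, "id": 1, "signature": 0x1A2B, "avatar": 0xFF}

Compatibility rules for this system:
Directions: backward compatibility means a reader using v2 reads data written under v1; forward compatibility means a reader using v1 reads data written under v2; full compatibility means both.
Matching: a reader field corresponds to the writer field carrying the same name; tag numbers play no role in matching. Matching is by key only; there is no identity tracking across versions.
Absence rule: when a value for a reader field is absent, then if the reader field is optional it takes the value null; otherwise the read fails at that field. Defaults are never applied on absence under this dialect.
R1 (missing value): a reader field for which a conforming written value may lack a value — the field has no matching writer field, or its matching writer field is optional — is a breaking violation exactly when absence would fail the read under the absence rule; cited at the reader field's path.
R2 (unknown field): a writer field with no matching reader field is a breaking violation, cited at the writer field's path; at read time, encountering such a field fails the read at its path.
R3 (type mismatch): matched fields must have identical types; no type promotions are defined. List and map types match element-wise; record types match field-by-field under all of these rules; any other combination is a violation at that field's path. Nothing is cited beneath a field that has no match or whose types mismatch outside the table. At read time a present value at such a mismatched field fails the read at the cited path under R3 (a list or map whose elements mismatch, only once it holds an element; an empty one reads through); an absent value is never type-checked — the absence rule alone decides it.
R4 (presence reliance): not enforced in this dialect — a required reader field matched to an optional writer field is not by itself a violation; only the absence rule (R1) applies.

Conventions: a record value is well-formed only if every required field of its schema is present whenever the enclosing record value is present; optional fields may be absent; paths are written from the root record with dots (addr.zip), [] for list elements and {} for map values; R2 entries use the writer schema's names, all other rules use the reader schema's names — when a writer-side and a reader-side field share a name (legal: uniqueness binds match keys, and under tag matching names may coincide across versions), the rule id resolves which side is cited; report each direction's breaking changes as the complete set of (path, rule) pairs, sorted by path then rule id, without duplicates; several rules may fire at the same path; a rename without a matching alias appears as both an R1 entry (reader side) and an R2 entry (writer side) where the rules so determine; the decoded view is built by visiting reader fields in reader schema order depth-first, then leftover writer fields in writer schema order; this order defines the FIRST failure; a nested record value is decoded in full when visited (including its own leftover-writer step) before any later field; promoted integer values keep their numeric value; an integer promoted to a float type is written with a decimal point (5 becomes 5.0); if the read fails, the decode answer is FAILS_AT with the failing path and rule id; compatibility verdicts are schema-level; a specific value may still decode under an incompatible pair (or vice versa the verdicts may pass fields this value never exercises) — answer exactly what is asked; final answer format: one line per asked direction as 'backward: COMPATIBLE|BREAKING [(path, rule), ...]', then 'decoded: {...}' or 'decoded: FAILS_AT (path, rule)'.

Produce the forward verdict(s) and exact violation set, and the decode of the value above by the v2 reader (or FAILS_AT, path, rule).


in Order below, arrows point writer -> reader
forward for Order (reader v1, writer v2):
  writer required, float64 -> float64: reader latitude maps from writer latitude
  writer required, int32 -> int64: reader id maps from writer id
  writer required, bytes -> bytes: reader signature maps from writer signature
  writer required, bytes -> bytes: reader avatar maps from writer avatar
  age (writer side), unknown to reader
  R2 fires at age
  R3 fires at id
  => forward verdict for Order: BREAKING, 2 violation(s)
decode walk for Order under reader schema v2:
  latitude := 0.0
  read fails at id under R3
  => FAILS_AT (id, R3)

forward: BREAKING [(age, R2), (id, R3)]; decoded: FAILS_AT (id, R3)


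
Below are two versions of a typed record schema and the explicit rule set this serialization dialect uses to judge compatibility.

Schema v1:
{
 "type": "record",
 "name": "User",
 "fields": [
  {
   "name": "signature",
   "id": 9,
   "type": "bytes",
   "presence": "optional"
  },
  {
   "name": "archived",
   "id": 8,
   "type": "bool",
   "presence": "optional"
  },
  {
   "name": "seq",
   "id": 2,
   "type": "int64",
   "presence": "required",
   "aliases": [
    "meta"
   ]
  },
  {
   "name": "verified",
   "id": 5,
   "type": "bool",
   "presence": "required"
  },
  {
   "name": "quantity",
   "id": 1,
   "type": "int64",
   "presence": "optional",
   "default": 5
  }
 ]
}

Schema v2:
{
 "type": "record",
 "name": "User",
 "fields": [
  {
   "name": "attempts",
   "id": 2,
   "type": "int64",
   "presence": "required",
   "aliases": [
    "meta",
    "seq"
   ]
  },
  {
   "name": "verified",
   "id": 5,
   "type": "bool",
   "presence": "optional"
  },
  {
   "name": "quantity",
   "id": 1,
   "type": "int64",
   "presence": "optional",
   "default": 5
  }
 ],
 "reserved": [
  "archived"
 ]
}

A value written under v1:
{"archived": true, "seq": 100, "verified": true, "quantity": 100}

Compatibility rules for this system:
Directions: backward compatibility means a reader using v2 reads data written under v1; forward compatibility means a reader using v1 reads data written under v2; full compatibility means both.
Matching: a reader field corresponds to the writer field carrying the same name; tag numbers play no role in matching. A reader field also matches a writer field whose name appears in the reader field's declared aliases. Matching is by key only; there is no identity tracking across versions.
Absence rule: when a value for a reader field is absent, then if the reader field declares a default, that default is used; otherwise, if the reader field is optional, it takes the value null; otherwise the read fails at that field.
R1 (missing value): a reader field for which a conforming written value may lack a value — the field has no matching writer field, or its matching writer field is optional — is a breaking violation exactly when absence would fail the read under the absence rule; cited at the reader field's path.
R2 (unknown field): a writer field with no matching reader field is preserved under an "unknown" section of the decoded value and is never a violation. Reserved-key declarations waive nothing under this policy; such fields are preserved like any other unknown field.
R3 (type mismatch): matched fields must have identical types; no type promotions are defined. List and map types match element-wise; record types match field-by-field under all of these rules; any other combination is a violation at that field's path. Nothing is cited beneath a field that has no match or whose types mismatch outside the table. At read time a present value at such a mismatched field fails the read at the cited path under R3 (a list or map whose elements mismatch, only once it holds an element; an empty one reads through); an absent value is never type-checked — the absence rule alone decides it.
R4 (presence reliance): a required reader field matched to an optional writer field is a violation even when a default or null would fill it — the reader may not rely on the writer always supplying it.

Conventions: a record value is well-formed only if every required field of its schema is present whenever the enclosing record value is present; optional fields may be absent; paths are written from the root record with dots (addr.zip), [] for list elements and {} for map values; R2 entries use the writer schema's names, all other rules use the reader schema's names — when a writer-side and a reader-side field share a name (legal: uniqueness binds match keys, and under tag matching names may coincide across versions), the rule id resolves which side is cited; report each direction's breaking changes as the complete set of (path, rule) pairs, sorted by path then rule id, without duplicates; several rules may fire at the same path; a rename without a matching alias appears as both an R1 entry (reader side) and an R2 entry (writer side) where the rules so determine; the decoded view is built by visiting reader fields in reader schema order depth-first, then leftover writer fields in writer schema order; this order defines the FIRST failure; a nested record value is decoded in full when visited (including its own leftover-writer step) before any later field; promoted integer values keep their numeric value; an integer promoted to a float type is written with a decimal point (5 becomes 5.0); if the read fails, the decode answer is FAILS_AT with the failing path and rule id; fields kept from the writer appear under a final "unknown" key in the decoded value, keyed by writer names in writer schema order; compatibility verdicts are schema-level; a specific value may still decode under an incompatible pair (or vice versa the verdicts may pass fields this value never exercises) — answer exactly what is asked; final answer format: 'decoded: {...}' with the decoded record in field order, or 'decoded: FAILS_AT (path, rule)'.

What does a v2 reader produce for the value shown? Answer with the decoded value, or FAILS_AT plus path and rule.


decoded: {"attempts": 100, "verified": true, "quantity": 100, "unknown": {"archived": true}}

the writer's type comes first in each User pair
migrating the User value to v2:
  attempts := 100 (from writer seq)
  verified := true
  quantity := 100
  writer archived: kept under "unknown"
  => decoded: {"attempts": 100, "verified": true, "quantity": 100, "unknown": {"archived": true}}
remaining User differences; none change what is asked:
  field verified in record User: required changed to optional -> schema-level compatibility only; this User value's decode is unchanged


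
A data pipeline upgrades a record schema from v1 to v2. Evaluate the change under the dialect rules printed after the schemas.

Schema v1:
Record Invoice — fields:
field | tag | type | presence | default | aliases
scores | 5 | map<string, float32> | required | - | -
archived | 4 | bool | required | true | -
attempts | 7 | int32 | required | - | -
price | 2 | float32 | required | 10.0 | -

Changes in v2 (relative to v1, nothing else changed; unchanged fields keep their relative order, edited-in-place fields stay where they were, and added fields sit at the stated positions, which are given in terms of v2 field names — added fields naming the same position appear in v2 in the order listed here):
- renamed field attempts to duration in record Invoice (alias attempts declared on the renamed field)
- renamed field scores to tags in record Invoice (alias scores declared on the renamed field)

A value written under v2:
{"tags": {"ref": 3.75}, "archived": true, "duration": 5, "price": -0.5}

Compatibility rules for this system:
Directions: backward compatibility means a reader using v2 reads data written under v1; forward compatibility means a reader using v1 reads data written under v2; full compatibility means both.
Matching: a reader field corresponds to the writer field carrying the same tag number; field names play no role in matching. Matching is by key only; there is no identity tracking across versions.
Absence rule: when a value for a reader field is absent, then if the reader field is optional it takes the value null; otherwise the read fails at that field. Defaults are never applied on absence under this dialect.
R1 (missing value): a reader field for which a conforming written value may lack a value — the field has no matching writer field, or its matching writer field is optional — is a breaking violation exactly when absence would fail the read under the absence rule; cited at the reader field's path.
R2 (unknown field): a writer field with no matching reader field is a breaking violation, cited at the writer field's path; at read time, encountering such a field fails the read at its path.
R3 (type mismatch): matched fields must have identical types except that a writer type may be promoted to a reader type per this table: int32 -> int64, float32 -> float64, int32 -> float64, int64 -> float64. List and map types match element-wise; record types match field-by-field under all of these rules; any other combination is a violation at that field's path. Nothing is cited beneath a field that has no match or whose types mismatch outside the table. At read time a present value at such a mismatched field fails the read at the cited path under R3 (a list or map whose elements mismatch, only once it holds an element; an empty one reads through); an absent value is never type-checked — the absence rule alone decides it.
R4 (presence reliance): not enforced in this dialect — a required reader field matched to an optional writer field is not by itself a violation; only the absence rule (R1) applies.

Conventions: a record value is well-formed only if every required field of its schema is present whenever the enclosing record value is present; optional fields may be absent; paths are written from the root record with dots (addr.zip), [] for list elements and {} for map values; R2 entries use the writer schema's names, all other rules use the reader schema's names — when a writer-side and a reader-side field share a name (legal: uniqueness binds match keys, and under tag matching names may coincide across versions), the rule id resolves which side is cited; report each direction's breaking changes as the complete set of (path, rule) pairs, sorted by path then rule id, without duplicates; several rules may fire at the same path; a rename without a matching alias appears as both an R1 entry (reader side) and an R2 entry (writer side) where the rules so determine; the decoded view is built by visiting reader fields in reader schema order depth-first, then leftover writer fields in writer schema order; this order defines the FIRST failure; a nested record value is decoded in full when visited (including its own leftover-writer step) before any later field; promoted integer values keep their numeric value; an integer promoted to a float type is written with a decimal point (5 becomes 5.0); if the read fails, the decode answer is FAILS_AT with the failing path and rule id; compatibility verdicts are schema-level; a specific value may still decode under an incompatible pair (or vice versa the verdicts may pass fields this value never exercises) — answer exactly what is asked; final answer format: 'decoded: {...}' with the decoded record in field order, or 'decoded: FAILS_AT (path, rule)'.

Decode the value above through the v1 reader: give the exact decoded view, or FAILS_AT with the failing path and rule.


decoded: {"scores": {"ref": 3.75}, "archived": true, "attempts": 5, "price": -0.5}

in Invoice below, arrows point writer -> reader
migrating the Invoice value to v1:
  scores := {"ref": 3.75} (from writer tags)
  archived := true
  attempts := 5 (from writer duration)
  price := -0.5
  => decoded: {"scores": {"ref": 3.75}, "archived": true, "attempts": 5, "price": -0.5}
checking off the Invoice differences that do not matter here:
  renamed field attempts to duration in record Invoice (alias attempts declared on the renamed field) -> no rule fires on it and the decoded Invoice view is identical with or without it
  renamed field scores to tags in record Invoice (alias scores declared on the renamed field) -> no rule fires on it and the decoded Invoice view is identical with or without it


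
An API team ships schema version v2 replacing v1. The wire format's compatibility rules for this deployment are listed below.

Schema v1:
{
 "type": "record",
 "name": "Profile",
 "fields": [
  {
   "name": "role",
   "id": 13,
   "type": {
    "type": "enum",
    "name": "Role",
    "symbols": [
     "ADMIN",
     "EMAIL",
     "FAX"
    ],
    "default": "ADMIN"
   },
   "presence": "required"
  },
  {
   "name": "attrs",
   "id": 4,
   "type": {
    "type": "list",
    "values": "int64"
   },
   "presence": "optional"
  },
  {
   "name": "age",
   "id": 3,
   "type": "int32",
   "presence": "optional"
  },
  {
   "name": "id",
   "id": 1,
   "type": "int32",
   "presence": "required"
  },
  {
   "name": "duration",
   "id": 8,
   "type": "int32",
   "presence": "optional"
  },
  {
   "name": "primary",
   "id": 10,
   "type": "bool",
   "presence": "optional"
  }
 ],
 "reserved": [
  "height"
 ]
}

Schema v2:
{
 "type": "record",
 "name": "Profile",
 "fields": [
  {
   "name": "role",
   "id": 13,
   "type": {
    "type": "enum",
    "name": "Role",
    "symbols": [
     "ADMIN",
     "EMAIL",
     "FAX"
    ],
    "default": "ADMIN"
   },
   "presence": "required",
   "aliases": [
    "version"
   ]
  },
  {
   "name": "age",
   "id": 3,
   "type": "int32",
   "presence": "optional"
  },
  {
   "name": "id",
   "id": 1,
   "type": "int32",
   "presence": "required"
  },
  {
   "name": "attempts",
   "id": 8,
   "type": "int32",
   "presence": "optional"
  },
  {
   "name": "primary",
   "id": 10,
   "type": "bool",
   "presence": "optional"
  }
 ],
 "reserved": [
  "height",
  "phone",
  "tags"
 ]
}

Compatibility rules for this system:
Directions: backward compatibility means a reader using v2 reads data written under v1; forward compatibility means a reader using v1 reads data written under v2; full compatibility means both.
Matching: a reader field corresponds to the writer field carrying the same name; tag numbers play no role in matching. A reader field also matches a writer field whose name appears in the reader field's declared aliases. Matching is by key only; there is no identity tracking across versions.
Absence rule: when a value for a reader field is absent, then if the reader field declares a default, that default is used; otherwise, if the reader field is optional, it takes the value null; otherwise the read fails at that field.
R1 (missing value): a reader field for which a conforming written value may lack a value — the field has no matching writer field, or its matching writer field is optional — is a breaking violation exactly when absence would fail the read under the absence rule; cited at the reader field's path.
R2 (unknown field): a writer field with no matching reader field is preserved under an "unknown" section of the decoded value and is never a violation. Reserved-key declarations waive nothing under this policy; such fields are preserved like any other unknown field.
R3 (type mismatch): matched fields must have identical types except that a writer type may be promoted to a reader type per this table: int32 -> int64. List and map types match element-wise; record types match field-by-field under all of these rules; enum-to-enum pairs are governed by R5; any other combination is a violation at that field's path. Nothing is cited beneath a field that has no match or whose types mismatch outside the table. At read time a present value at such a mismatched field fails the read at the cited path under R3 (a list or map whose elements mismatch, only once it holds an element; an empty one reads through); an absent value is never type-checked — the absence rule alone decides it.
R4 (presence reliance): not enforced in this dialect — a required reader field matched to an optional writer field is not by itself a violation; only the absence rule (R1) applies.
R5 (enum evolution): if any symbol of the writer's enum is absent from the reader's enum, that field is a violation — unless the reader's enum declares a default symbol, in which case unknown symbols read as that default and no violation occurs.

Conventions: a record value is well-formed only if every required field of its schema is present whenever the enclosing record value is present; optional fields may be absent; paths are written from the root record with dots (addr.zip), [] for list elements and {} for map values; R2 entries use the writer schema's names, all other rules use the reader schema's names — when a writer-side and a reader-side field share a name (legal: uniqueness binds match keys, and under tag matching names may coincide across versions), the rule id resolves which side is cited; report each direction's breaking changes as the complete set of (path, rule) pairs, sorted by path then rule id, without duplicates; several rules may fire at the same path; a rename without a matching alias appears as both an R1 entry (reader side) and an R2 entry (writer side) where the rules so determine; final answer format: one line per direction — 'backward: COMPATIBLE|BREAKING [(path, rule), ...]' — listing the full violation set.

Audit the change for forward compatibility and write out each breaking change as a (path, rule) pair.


forward: COMPATIBLE []

arrows below run writer -> reader for Profile
forward analysis of Profile with v1 as reader and v2 as writer:
  role: Role -> Role, writer required; from role
  attrs has no writer counterpart
  age: int32 -> int32, writer optional; from age
  id: int32 -> int32, writer required; from id
  duration has no writer counterpart
  primary: bool -> bool, writer optional; from primary
  attempts (writer side), unknown to reader
  => forward: COMPATIBLE
checking off the Profile differences that do not matter here:
  removed field attrs from record Profile -> triggers nothing under Profile's printed rules — same verdict
  renamed field duration to attempts in record Profile -> triggers nothing under Profile's printed rules — same verdict


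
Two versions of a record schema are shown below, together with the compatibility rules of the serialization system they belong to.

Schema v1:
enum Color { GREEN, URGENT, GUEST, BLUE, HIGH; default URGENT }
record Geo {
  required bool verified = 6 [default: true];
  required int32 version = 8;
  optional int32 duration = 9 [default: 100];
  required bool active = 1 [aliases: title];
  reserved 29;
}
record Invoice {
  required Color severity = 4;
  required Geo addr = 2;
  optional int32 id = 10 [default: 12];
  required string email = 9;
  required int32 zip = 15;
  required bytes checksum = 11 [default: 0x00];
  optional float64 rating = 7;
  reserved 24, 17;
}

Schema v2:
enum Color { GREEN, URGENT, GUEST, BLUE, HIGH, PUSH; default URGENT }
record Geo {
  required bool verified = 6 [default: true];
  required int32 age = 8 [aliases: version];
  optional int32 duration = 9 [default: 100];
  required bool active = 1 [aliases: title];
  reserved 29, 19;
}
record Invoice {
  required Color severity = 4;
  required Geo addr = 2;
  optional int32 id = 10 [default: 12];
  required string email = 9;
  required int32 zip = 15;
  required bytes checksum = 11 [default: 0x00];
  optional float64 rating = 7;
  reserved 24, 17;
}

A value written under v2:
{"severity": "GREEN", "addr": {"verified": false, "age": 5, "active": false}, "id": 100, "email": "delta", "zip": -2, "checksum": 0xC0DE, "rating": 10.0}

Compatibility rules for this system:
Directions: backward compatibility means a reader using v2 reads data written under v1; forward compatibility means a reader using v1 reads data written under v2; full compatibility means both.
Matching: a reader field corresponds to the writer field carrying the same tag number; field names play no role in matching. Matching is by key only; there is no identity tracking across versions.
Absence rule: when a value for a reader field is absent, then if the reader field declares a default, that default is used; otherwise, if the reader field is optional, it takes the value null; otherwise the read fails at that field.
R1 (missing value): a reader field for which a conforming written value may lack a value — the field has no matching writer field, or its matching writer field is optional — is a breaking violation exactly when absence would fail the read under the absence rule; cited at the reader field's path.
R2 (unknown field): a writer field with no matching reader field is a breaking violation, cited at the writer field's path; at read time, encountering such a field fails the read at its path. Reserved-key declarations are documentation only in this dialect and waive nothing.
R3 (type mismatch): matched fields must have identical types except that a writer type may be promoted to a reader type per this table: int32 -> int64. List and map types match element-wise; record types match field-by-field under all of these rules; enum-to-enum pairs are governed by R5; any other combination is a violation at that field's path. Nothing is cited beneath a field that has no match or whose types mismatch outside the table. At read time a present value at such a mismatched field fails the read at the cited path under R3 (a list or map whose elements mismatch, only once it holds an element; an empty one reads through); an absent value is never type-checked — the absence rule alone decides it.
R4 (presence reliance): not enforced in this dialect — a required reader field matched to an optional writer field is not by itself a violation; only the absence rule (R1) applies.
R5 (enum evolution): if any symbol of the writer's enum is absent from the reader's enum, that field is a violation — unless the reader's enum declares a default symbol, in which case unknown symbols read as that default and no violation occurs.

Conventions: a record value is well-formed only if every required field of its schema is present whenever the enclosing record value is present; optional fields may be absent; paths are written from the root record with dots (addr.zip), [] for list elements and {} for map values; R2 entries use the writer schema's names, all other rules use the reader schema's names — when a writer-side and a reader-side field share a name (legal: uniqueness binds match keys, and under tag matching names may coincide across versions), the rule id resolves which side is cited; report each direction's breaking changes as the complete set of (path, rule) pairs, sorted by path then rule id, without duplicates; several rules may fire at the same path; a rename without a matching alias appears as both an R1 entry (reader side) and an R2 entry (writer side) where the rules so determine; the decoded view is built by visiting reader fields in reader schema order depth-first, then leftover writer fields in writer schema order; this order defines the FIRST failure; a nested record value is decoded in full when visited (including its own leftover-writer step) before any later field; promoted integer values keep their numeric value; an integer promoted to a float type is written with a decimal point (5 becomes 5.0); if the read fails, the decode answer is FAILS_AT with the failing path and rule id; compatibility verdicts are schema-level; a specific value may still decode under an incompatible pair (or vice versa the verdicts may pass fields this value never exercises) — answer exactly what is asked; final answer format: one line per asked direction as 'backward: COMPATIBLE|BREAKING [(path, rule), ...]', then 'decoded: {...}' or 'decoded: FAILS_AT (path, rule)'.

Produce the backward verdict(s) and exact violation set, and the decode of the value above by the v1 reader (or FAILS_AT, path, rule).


each type pair in Invoice: writer, then reader
backward on Invoice — v2 reading data written by v1:
  Color -> Color, writer required: severity aligns to severity
  Geo -> Geo, writer required: addr aligns to addr
  int32 -> int32, writer optional: id aligns to id
  string -> string, writer required: email aligns to email
  int32 -> int32, writer required: zip aligns to zip
  bytes -> bytes, writer required: checksum aligns to checksum
  float64 -> float64, writer optional: rating aligns to rating
  bool -> bool, writer required: addr.verified aligns to addr.verified
  int32 -> int32, writer required: addr.age aligns to addr.version
  int32 -> int32, writer optional: addr.duration aligns to addr.duration
  bool -> bool, writer required: addr.active aligns to addr.active
  => backward verdict for Invoice: COMPATIBLE, no violations
decode (reader v1):
  severity := "GREEN"
  addr.verified := false
  addr.version := 5 (from writer age)
  addr.duration := 100 (missing; default applied)
  addr.active := false
  id := 100
  email := "delta"
  zip := -2
  checksum := 0xC0DE
  rating := 10.0
  => decoded: {"severity": "GREEN", "addr": {"verified": false, "version": 5, "duration": 100, "active": false}, "id": 100, "email": "delta", "zip": -2, "checksum": 0xC0DE, "rating": 10.0}
the rest of the Invoice diff is inert for this question:
  renamed field version to age in record Geo (alias version declared on the renamed field) -> fires no rule on Invoice, leaving the asked answer as it is
  enum Color (field severity in record Invoice): symbol PUSH added -> fires no rule on Invoice, leaving the asked answer as it is

backward: COMPATIBLE []; decoded: {"severity": "GREEN", "addr": {"verified": false, "version": 5, "duration": 100, "active": false}, "id": 100, "email": "delta", "zip": -2, "checksum": 0xC0DE, "rating": 10.0}


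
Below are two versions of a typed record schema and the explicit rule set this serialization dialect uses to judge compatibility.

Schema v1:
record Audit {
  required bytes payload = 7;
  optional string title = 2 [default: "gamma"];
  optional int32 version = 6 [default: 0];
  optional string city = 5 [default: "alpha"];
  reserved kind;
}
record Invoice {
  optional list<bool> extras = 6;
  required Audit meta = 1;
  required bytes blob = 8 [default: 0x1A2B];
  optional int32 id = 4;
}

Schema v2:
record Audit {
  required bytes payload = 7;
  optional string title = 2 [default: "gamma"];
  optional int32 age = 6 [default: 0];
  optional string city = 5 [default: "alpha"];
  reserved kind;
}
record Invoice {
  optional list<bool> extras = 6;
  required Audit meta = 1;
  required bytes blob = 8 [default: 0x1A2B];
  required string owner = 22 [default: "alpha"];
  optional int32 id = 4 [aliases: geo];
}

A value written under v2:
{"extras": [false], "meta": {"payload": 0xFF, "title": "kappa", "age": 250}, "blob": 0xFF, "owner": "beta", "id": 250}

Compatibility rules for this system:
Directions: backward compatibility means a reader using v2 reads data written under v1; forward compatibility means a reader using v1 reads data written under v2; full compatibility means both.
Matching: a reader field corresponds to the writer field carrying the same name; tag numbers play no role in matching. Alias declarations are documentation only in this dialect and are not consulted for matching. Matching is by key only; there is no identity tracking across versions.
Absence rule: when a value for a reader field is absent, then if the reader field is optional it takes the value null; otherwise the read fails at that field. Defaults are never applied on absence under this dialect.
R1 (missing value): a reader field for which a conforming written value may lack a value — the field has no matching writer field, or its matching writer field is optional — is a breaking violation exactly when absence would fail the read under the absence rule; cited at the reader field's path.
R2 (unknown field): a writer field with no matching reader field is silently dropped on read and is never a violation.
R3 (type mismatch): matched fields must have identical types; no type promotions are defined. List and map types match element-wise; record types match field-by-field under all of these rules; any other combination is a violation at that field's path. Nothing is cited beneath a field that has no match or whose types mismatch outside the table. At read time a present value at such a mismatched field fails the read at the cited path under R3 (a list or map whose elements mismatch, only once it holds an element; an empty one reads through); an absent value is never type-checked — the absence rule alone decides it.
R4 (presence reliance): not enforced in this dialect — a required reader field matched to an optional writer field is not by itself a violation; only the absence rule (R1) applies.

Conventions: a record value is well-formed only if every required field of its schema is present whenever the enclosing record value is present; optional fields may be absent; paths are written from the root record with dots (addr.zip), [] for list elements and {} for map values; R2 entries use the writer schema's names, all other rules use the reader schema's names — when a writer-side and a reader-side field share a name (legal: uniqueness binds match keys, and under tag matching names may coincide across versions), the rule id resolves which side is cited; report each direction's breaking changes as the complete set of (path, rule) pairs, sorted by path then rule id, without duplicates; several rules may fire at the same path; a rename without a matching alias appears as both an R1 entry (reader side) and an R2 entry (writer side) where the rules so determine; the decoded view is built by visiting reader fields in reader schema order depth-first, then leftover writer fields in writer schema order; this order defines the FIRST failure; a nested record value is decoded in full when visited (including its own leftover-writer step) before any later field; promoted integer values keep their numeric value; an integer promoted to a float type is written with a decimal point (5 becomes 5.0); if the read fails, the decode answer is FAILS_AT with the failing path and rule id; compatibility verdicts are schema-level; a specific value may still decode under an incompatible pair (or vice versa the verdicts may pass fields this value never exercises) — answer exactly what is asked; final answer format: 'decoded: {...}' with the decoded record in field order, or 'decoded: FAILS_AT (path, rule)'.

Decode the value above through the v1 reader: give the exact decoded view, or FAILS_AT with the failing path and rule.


in Invoice below, arrows point writer -> reader
migrating the Invoice value to v1:
  extras := [false]
  meta.payload := 0xFF
  meta.title := "kappa"
  meta.version := null (missing; optional => null)
  meta.city := null (missing; optional => null)
  writer meta.age: no reader field; dropped
  blob := 0xFF
  id := 250
  writer owner: no reader field; dropped
  => decoded: {"extras": [false], "meta": {"payload": 0xFF, "title": "kappa", "version": null, "city": null}, "blob": 0xFF, "id": 250}
the other Invoice changes do not affect what is asked:
  added field owner to record Invoice: required string, tag 22, default "alpha" (in v2 it sits immediately before id) -> matters for Invoice compatibility verdicts, not for this value's decode

decoded: {"extras": [false], "meta": {"payload": 0xFF, "title": "kappa", "version": null, "city": null}, "blob": 0xFF, "id": 250}
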